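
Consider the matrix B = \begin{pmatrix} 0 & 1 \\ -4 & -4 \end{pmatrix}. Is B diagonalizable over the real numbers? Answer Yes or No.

No

Characteristic polynomial: p(λ) = λ^2 + 4λ + 4 = (λ + 2)^2.
λ = -2 has algebraic multiplicity 2; rank(B + 2I) = 1, so geometric multiplicity = 1.
Geometric multiplicity < algebraic multiplicity, so B is not diagonalizable.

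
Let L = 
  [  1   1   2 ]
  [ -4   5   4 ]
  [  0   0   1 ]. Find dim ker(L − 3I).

L − 3I = [[-2, 1, 2], [-4, 2, 4], [0, 0, -2]].
This matrix has rank 2, so its null space has dimension 3 − 2 = 1.

1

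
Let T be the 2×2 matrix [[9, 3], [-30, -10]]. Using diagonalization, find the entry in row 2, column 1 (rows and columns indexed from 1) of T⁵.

-30

Characteristic polynomial: μ^2 + μ = μ(μ + 1), so the eigenvalues are -1, 0.
μ=0: eigenvector (1, -3).
μ=-1: eigenvector (-3, 10).
P = [[1, -3], [-3, 10]], D = diag(0, -1), P⁻¹ = [[10, 3], [3, 1]].
T⁵ = P·diag(0, -1)·P⁻¹ = [[9, 3], [-30, -10]].
The requested entry is -30.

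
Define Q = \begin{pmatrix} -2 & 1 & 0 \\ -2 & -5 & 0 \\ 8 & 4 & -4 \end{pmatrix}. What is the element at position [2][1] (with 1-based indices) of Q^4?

Characteristic polynomial: t^3 + 11t^2 + 40t + 48 = (t + 3)(t + 4)^2, so the eigenvalues are -4, -4, -3.
t=-3: eigenvector (-1, 1, -4).
t=-4: eigenvector (-1, 2, -6).
t=-4: eigenvector (0, 0, 1).
P = [[-1, -1, 0], [1, 2, 0], [-4, -6, 1]], D = diag(-3, -4, -4), P⁻¹ = [[-2, -1, 0], [1, 1, 0], [-2, 2, 1]].
Q⁴ = P·diag(81, 256, 256)·P⁻¹ = [[-94, -175, 0], [350, 431, 0], [-1400, -700, 256]].
The requested entry is 350.

350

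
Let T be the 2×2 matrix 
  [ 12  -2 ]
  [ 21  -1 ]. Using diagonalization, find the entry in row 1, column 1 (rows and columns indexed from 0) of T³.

-421

Characteristic polynomial: λ^2 - 11λ + 30 = (λ - 6)(λ - 5), so the eigenvalues are 5, 6.
λ=6: eigenvector (1, 3).
λ=5: eigenvector (2, 7).
P = [[1, 2], [3, 7]], D = diag(6, 5), P⁻¹ = [[7, -2], [-3, 1]].
T³ = P·diag(216, 125)·P⁻¹ = [[762, -182], [1911, -421]].
The requested entry is -421.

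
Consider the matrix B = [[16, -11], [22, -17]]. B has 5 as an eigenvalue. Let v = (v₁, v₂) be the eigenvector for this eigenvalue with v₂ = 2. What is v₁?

2

B − 5I = [[11, -11], [22, -22]].
Solving (B − 5I)v = 0 gives the eigenspace spanned by (2, 2).
With v₂ = 2, v = (2, 2), so v₁ = 2.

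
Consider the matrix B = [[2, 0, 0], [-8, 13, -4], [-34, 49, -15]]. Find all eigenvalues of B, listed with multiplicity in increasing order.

Characteristic polynomial: p(μ) = μ^3 - 3μ - 2 = (μ - 2)(μ + 1)^2.
Roots (with multiplicity): -1, -1, 2.

-1, -1, 2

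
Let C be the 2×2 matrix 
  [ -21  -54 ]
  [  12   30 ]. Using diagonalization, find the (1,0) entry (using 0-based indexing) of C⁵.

30132

Characteristic polynomial: λ^2 - 9λ + 18 = (λ - 6)(λ - 3), so the eigenvalues are 3, 6.
λ=3: eigenvector (9, -4).
λ=6: eigenvector (-2, 1).
P = [[9, -2], [-4, 1]], D = diag(3, 6), P⁻¹ = [[1, 2], [4, 9]].
C⁵ = P·diag(243, 7776)·P⁻¹ = [[-60021, -135594], [30132, 68040]].
The requested entry is 30132.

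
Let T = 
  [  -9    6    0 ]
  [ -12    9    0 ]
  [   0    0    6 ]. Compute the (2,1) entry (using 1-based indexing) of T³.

Characteristic polynomial: λ^3 - 6λ^2 - 9λ + 54 = (λ - 6)(λ - 3)(λ + 3), so the eigenvalues are -3, 3, 6.
λ=3: eigenvector (-1, -2, 0).
λ=6: eigenvector (0, 0, 1).
λ=-3: eigenvector (1, 1, 0).
P = [[-1, 0, 1], [-2, 0, 1], [0, 1, 0]], D = diag(3, 6, -3), P⁻¹ = [[1, -1, 0], [0, 0, 1], [2, -1, 0]].
T³ = P·diag(27, 216, -27)·P⁻¹ = [[-81, 54, 0], [-108, 81, 0], [0, 0, 216]].
The requested entry is -108.

-108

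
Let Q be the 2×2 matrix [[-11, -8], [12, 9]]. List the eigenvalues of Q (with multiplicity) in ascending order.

-3, 1

Characteristic polynomial: p(λ) = λ^2 + 2λ - 3 = (λ - 1)(λ + 3).
Roots (with multiplicity): -3, 1.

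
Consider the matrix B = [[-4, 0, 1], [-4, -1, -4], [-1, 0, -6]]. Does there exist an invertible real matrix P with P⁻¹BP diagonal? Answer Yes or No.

Characteristic polynomial: p(s) = s^3 + 11s^2 + 35s + 25 = (s + 1)(s + 5)^2.
s = -5 has algebraic multiplicity 2; rank(B + 5I) = 2, so geometric multiplicity = 1.
Geometric multiplicity < algebraic multiplicity, so B is not diagonalizable.

No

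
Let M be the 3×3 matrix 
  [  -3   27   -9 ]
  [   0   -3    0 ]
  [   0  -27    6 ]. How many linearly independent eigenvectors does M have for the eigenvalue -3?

2

M + 3I = [[0, 27, -9], [0, 0, 0], [0, -27, 9]].
This matrix has rank 1, so its null space has dimension 3 − 1 = 2.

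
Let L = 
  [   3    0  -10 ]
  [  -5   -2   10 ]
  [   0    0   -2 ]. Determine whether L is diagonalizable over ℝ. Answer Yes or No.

Characteristic polynomial: p(r) = r^3 + r^2 - 8r - 12 = (r - 3)(r + 2)^2.
r = -2 has algebraic multiplicity 2; rank(L + 2I) = 1, so geometric multiplicity = 2.
Every eigenvalue has geometric = algebraic multiplicity, so L is diagonalizable.

Yes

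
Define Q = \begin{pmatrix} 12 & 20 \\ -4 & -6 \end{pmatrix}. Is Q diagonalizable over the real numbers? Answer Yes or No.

Characteristic polynomial: p(λ) = λ^2 - 6λ + 8 = (λ - 4)(λ - 2).
All 2 eigenvalues are distinct, so Q is diagonalizable.

Yes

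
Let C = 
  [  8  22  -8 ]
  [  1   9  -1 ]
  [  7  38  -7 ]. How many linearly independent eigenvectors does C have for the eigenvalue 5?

C − 5I = [[3, 22, -8], [1, 4, -1], [7, 38, -12]].
This matrix has rank 2, so its null space has dimension 3 − 2 = 1.

1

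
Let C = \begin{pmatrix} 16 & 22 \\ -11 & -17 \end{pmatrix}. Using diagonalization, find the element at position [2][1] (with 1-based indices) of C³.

-341

Characteristic polynomial: t^2 + t - 30 = (t - 5)(t + 6), so the eigenvalues are -6, 5.
t=-6: eigenvector (-1, 1).
t=5: eigenvector (-2, 1).
P = [[-1, -2], [1, 1]], D = diag(-6, 5), P⁻¹ = [[1, 2], [-1, -1]].
C³ = P·diag(-216, 125)·P⁻¹ = [[466, 682], [-341, -557]].
The requested entry is -341.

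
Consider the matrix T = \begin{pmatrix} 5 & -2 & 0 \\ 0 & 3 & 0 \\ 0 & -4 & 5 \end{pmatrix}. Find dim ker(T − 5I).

T − 5I = [[0, -2, 0], [0, -2, 0], [0, -4, 0]].
This matrix has rank 1, so its null space has dimension 3 − 1 = 2.

2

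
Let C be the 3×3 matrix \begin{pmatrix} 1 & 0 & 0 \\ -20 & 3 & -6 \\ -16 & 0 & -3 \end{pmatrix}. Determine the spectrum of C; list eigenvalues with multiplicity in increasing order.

-3, 1, 3

Characteristic polynomial: p(t) = t^3 - t^2 - 9t + 9 = (t - 3)(t - 1)(t + 3).
Roots (with multiplicity): -3, 1, 3.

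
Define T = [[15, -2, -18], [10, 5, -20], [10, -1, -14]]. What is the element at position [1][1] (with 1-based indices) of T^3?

Characteristic polynomial: s^3 - 6s^2 - 25s + 150 = (s - 6)(s - 5)(s + 5), so the eigenvalues are -5, 5, 6.
s=-5: eigenvector (-1, -1, -1).
s=5: eigenvector (2, 1, 1).
s=6: eigenvector (2, 0, 1).
P = [[-1, 2, 2], [-1, 1, 0], [-1, 1, 1]], D = diag(-5, 5, 6), P⁻¹ = [[1, 0, -2], [1, 1, -2], [0, -1, 1]].
T³ = P·diag(-125, 125, 216)·P⁻¹ = [[375, -182, -318], [250, 125, -500], [250, -91, -284]].
The requested entry is 375.

375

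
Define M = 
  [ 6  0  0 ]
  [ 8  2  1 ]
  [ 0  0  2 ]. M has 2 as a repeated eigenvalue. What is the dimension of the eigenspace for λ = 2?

1

M − 2I = [[4, 0, 0], [8, 0, 1], [0, 0, 0]].
This matrix has rank 2, so its null space has dimension 3 − 2 = 1.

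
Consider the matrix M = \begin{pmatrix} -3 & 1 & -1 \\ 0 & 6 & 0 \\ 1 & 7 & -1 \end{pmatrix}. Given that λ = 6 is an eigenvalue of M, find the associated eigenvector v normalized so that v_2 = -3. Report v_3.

-3

M − 6I = [[-9, 1, -1], [0, 0, 0], [1, 7, -7]].
Solving (M − 6I)v = 0 gives the eigenspace spanned by (0, -3, -3).
With v_2 = -3, v = (0, -3, -3), so v_3 = -3.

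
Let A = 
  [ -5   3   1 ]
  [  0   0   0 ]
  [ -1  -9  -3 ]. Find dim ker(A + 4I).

A + 4I = [[-1, 3, 1], [0, 4, 0], [-1, -9, 1]].
This matrix has rank 2, so its null space has dimension 3 − 2 = 1.

1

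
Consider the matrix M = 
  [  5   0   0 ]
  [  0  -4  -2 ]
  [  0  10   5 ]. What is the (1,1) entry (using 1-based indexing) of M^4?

625

Characteristic polynomial: μ^3 - 6μ^2 + 5μ = μ(μ - 5)(μ - 1), so the eigenvalues are 0, 1, 5.
μ=5: eigenvector (1, 0, 0).
μ=1: eigenvector (0, -2, 5).
μ=0: eigenvector (0, 1, -2).
P = [[1, 0, 0], [0, -2, 1], [0, 5, -2]], D = diag(5, 1, 0), P⁻¹ = [[1, 0, 0], [0, 2, 1], [0, 5, 2]].
M⁴ = P·diag(625, 1, 0)·P⁻¹ = [[625, 0, 0], [0, -4, -2], [0, 10, 5]].
The requested entry is 625.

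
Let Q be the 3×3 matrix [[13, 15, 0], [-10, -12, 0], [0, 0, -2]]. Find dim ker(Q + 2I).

Q + 2I = [[15, 15, 0], [-10, -10, 0], [0, 0, 0]].
This matrix has rank 1, so its null space has dimension 3 − 1 = 2.

2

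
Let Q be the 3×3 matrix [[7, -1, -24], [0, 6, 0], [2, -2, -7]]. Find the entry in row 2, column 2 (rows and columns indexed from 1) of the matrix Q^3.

Characteristic polynomial: r^3 - 6r^2 - r + 6 = (r - 6)(r - 1)(r + 1), so the eigenvalues are -1, 1, 6.
r=-1: eigenvector (3, 0, 1).
r=6: eigenvector (1, 1, 0).
r=1: eigenvector (4, 0, 1).
P = [[3, 1, 4], [0, 1, 0], [1, 0, 1]], D = diag(-1, 6, 1), P⁻¹ = [[-1, 1, 4], [0, 1, 0], [1, -1, -3]].
Q³ = P·diag(-1, 216, 1)·P⁻¹ = [[7, 209, -24], [0, 216, 0], [2, -2, -7]].
The requested entry is 216.

216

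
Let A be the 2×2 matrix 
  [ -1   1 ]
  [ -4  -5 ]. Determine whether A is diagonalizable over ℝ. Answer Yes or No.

No

Characteristic polynomial: p(μ) = μ^2 + 6μ + 9 = (μ + 3)^2.
μ = -3 has algebraic multiplicity 2; rank(A + 3I) = 1, so geometric multiplicity = 1.
Geometric multiplicity < algebraic multiplicity, so A is not diagonalizable.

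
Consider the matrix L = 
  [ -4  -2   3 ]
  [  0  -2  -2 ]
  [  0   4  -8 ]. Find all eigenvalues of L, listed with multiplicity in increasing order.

Characteristic polynomial: p(t) = t^3 + 14t^2 + 64t + 96 = (t + 4)^2(t + 6).
Roots (with multiplicity): -6, -4, -4.

-6, -4, -4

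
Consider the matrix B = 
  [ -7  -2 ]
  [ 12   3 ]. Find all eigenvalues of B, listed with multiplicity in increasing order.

Characteristic polynomial: p(t) = t^2 + 4t + 3 = (t + 1)(t + 3).
Roots (with multiplicity): -3, -1.

-3, -1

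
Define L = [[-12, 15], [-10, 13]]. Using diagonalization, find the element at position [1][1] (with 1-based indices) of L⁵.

-582

Characteristic polynomial: s^2 - s - 6 = (s - 3)(s + 2), so the eigenvalues are -2, 3.
s=3: eigenvector (1, 1).
s=-2: eigenvector (3, 2).
P = [[1, 3], [1, 2]], D = diag(3, -2), P⁻¹ = [[-2, 3], [1, -1]].
L⁵ = P·diag(243, -32)·P⁻¹ = [[-582, 825], [-550, 793]].
The requested entry is -582.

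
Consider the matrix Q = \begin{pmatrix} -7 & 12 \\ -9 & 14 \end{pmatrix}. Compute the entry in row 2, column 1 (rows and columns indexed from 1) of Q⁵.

Characteristic polynomial: t^2 - 7t + 10 = (t - 5)(t - 2), so the eigenvalues are 2, 5.
t=2: eigenvector (4, 3).
t=5: eigenvector (1, 1).
P = [[4, 1], [3, 1]], D = diag(2, 5), P⁻¹ = [[1, -1], [-3, 4]].
Q⁵ = P·diag(32, 3125)·P⁻¹ = [[-9247, 12372], [-9279, 12404]].
The requested entry is -9279.

-9279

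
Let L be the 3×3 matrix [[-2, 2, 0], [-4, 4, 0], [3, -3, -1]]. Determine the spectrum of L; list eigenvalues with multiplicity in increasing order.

Characteristic polynomial: p(r) = r^3 - r^2 - 2r = r(r - 2)(r + 1).
Roots (with multiplicity): -1, 0, 2.

-1, 0, 2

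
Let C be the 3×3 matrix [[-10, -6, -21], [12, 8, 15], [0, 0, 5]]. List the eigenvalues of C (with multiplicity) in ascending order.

-4, 2, 5

Characteristic polynomial: p(s) = s^3 - 3s^2 - 18s + 40 = (s - 5)(s - 2)(s + 4).
Roots (with multiplicity): -4, 2, 5.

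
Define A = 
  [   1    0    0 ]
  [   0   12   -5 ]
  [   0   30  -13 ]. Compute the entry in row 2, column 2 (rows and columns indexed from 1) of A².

-6

Characteristic polynomial: λ^3 - 7λ + 6 = (λ - 2)(λ - 1)(λ + 3), so the eigenvalues are -3, 1, 2.
λ=1: eigenvector (1, 0, 0).
λ=-3: eigenvector (0, 1, 3).
λ=2: eigenvector (0, 1, 2).
P = [[1, 0, 0], [0, 1, 1], [0, 3, 2]], D = diag(1, -3, 2), P⁻¹ = [[1, 0, 0], [0, -2, 1], [0, 3, -1]].
A² = P·diag(1, 9, 4)·P⁻¹ = [[1, 0, 0], [0, -6, 5], [0, -30, 19]].
The requested entry is -6.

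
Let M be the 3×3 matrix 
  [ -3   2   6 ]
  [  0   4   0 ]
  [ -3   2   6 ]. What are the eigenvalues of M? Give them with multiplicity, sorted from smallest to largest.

Characteristic polynomial: p(λ) = λ^3 - 7λ^2 + 12λ = λ(λ - 4)(λ - 3).
Roots (with multiplicity): 0, 3, 4.

0, 3, 4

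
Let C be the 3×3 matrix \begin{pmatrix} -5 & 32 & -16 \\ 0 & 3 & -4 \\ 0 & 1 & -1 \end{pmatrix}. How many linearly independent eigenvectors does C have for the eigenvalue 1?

C − 1I = [[-6, 32, -16], [0, 2, -4], [0, 1, -2]].
This matrix has rank 2, so its null space has dimension 3 − 2 = 1.

1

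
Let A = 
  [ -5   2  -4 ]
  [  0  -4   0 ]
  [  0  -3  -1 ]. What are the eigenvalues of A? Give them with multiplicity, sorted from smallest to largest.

Characteristic polynomial: p(s) = s^3 + 10s^2 + 29s + 20 = (s + 1)(s + 4)(s + 5).
Roots (with multiplicity): -5, -4, -1.

-5, -4, -1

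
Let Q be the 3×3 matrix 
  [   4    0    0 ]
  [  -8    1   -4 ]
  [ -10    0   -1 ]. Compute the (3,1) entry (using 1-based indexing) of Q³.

Characteristic polynomial: t^3 - 4t^2 - t + 4 = (t - 4)(t - 1)(t + 1), so the eigenvalues are -1, 1, 4.
t=4: eigenvector (1, 0, -2).
t=-1: eigenvector (0, 2, 1).
t=1: eigenvector (0, 1, 0).
P = [[1, 0, 0], [0, 2, 1], [-2, 1, 0]], D = diag(4, -1, 1), P⁻¹ = [[1, 0, 0], [2, 0, 1], [-4, 1, -2]].
Q³ = P·diag(64, -1, 1)·P⁻¹ = [[64, 0, 0], [-8, 1, -4], [-130, 0, -1]].
The requested entry is -130.

-130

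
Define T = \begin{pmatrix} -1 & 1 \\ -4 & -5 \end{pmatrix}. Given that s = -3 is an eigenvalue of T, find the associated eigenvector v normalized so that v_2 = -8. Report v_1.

4

T + 3I = [[2, 1], [-4, -2]].
Solving (T + 3I)v = 0 gives the eigenspace spanned by (4, -8).
With v_2 = -8, v = (4, -8), so v_1 = 4.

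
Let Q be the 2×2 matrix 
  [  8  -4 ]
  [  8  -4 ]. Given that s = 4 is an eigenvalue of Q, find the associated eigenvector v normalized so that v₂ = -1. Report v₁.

-1

Q − 4I = [[4, -4], [8, -8]].
Solving (Q − 4I)v = 0 gives the eigenspace spanned by (-1, -1).
With v₂ = -1, v = (-1, -1), so v₁ = -1.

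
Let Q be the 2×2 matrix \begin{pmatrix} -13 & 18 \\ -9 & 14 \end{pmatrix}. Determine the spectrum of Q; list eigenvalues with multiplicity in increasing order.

-4, 5

Characteristic polynomial: p(r) = r^2 - r - 20 = (r - 5)(r + 4).
Roots (with multiplicity): -4, 5.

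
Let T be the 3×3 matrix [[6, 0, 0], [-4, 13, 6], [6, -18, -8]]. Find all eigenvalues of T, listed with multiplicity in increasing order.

Characteristic polynomial: p(μ) = μ^3 - 11μ^2 + 34μ - 24 = (μ - 6)(μ - 4)(μ - 1).
Roots (with multiplicity): 1, 4, 6.

1, 4, 6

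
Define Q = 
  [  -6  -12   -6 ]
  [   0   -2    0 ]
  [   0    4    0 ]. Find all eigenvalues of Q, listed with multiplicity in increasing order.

-6, -2, 0

Characteristic polynomial: p(r) = r^3 + 8r^2 + 12r = r(r + 2)(r + 6).
Roots (with multiplicity): -6, -2, 0.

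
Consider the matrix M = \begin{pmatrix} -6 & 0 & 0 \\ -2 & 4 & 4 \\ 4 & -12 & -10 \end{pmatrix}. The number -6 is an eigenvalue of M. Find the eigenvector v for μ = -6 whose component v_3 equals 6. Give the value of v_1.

M + 6I = [[0, 0, 0], [-2, 10, 4], [4, -12, -4]].
Solving (M + 6I)v = 0 gives the eigenspace spanned by (-3, -3, 6).
With v_3 = 6, v = (-3, -3, 6), so v_1 = -3.

-3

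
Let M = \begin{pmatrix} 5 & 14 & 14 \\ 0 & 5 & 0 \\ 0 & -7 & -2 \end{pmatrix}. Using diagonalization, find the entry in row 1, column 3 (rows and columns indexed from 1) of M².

Characteristic polynomial: μ^3 - 8μ^2 + 5μ + 50 = (μ - 5)^2(μ + 2), so the eigenvalues are -2, 5, 5.
μ=5: eigenvector (1, 0, 0).
μ=5: eigenvector (0, 1, -1).
μ=-2: eigenvector (-2, 0, 1).
P = [[1, 0, -2], [0, 1, 0], [0, -1, 1]], D = diag(5, 5, -2), P⁻¹ = [[1, 2, 2], [0, 1, 0], [0, 1, 1]].
M² = P·diag(25, 25, 4)·P⁻¹ = [[25, 42, 42], [0, 25, 0], [0, -21, 4]].
The requested entry is 42.

42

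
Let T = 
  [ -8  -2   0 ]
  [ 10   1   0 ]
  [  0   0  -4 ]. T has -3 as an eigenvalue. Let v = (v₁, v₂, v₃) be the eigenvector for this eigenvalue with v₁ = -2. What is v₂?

5

T + 3I = [[-5, -2, 0], [10, 4, 0], [0, 0, -1]].
Solving (T + 3I)v = 0 gives the eigenspace spanned by (-2, 5, 0).
With v₁ = -2, v = (-2, 5, 0), so v₂ = 5.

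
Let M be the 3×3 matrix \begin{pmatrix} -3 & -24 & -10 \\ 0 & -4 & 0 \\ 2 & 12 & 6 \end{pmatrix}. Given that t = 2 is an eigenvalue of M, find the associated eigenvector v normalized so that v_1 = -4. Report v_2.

M − 2I = [[-5, -24, -10], [0, -6, 0], [2, 12, 4]].
Solving (M − 2I)v = 0 gives the eigenspace spanned by (-4, 0, 2).
With v_1 = -4, v = (-4, 0, 2), so v_2 = 0.

0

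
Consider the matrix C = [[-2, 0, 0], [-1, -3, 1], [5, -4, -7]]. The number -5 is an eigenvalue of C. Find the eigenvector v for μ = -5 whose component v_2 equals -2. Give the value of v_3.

4

C + 5I = [[3, 0, 0], [-1, 2, 1], [5, -4, -2]].
Solving (C + 5I)v = 0 gives the eigenspace spanned by (0, -2, 4).
With v_2 = -2, v = (0, -2, 4), so v_3 = 4.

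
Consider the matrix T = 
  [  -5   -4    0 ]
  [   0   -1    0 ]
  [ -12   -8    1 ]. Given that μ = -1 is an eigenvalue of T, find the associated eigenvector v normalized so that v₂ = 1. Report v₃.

-2

T + 1I = [[-4, -4, 0], [0, 0, 0], [-12, -8, 2]].
Solving (T + 1I)v = 0 gives the eigenspace spanned by (-1, 1, -2).
With v₂ = 1, v = (-1, 1, -2), so v₃ = -2.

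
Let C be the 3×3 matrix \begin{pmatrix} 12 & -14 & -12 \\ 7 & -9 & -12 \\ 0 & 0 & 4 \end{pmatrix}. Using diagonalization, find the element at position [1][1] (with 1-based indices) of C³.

258

Characteristic polynomial: r^3 - 7r^2 + 2r + 40 = (r - 5)(r - 4)(r + 2), so the eigenvalues are -2, 4, 5.
r=5: eigenvector (2, 1, 0).
r=4: eigenvector (-2, -2, 1).
r=-2: eigenvector (1, 1, 0).
P = [[2, -2, 1], [1, -2, 1], [0, 1, 0]], D = diag(5, 4, -2), P⁻¹ = [[1, -1, 0], [0, 0, 1], [-1, 2, 2]].
C³ = P·diag(125, 64, -8)·P⁻¹ = [[258, -266, -144], [133, -141, -144], [0, 0, 64]].
The requested entry is 258.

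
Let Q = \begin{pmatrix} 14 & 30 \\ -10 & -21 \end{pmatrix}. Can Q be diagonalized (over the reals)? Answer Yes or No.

Yes

Characteristic polynomial: p(λ) = λ^2 + 7λ + 6 = (λ + 1)(λ + 6).
All 2 eigenvalues are distinct, so Q is diagonalizable.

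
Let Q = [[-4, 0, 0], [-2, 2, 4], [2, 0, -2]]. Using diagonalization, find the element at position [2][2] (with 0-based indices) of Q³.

Characteristic polynomial: μ^3 + 4μ^2 - 4μ - 16 = (μ - 2)(μ + 2)(μ + 4), so the eigenvalues are -4, -2, 2.
μ=-4: eigenvector (1, 1, -1).
μ=-2: eigenvector (0, -1, 1).
μ=2: eigenvector (0, 1, 0).
P = [[1, 0, 0], [1, -1, 1], [-1, 1, 0]], D = diag(-4, -2, 2), P⁻¹ = [[1, 0, 0], [1, 0, 1], [0, 1, 1]].
Q³ = P·diag(-64, -8, 8)·P⁻¹ = [[-64, 0, 0], [-56, 8, 16], [56, 0, -8]].
The requested entry is -8.

-8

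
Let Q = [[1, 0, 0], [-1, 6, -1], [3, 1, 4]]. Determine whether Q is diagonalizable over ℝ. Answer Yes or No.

Characteristic polynomial: p(t) = t^3 - 11t^2 + 35t - 25 = (t - 5)^2(t - 1).
t = 5 has algebraic multiplicity 2; rank(Q − 5I) = 2, so geometric multiplicity = 1.
Geometric multiplicity < algebraic multiplicity, so Q is not diagonalizable.

No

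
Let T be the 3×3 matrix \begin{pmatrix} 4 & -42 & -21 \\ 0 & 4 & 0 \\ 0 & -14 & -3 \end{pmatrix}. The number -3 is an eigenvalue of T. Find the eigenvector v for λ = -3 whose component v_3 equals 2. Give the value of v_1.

6

T + 3I = [[7, -42, -21], [0, 7, 0], [0, -14, 0]].
Solving (T + 3I)v = 0 gives the eigenspace spanned by (6, 0, 2).
With v_3 = 2, v = (6, 0, 2), so v_1 = 6.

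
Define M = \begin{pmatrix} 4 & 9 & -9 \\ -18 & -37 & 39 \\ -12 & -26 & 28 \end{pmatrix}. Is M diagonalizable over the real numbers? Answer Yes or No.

Yes

Characteristic polynomial: p(s) = s^3 + 5s^2 - 4s - 20 = (s - 2)(s + 2)(s + 5).
All 3 eigenvalues are distinct, so M is diagonalizable.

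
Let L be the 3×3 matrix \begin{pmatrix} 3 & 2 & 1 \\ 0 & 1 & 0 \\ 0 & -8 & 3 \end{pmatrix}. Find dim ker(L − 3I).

L − 3I = [[0, 2, 1], [0, -2, 0], [0, -8, 0]].
This matrix has rank 2, so its null space has dimension 3 − 2 = 1.

1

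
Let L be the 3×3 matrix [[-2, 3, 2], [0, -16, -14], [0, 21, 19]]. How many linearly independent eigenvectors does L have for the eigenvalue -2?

1

L + 2I = [[0, 3, 2], [0, -14, -14], [0, 21, 21]].
This matrix has rank 2, so its null space has dimension 3 − 2 = 1.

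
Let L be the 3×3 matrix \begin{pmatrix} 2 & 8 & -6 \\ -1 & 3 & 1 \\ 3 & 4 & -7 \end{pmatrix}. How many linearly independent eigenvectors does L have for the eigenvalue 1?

1

L − 1I = [[1, 8, -6], [-1, 2, 1], [3, 4, -8]].
This matrix has rank 2, so its null space has dimension 3 − 2 = 1.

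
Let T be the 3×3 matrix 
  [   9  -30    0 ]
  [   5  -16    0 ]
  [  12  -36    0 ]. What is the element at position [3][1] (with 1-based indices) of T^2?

Characteristic polynomial: μ^3 + 7μ^2 + 6μ = μ(μ + 1)(μ + 6), so the eigenvalues are -6, -1, 0.
μ=-6: eigenvector (-2, -1, -2).
μ=-1: eigenvector (3, 1, 0).
μ=0: eigenvector (0, 0, 1).
P = [[-2, 3, 0], [-1, 1, 0], [-2, 0, 1]], D = diag(-6, -1, 0), P⁻¹ = [[1, -3, 0], [1, -2, 0], [2, -6, 1]].
T² = P·diag(36, 1, 0)·P⁻¹ = [[-69, 210, 0], [-35, 106, 0], [-72, 216, 0]].
The requested entry is -72.

-72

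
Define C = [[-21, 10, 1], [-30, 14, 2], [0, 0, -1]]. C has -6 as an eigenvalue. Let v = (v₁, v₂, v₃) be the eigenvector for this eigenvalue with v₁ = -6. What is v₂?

-9

C + 6I = [[-15, 10, 1], [-30, 20, 2], [0, 0, 5]].
Solving (C + 6I)v = 0 gives the eigenspace spanned by (-6, -9, 0).
With v₁ = -6, v = (-6, -9, 0), so v₂ = -9.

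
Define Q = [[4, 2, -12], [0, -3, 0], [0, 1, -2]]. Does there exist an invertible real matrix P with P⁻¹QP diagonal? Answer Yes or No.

Yes

Characteristic polynomial: p(t) = t^3 + t^2 - 14t - 24 = (t - 4)(t + 2)(t + 3).
All 3 eigenvalues are distinct, so Q is diagonalizable.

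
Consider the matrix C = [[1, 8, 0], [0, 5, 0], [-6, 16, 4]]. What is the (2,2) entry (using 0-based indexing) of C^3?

Characteristic polynomial: r^3 - 10r^2 + 29r - 20 = (r - 5)(r - 4)(r - 1), so the eigenvalues are 1, 4, 5.
r=1: eigenvector (1, 0, 2).
r=5: eigenvector (2, 1, 4).
r=4: eigenvector (0, 0, 1).
P = [[1, 2, 0], [0, 1, 0], [2, 4, 1]], D = diag(1, 5, 4), P⁻¹ = [[1, -2, 0], [0, 1, 0], [-2, 0, 1]].
C³ = P·diag(1, 125, 64)·P⁻¹ = [[1, 248, 0], [0, 125, 0], [-126, 496, 64]].
The requested entry is 64.

64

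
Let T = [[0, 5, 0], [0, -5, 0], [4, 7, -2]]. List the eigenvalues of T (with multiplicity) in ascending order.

-5, -2, 0

Characteristic polynomial: p(μ) = μ^3 + 7μ^2 + 10μ = μ(μ + 2)(μ + 5).
Roots (with multiplicity): -5, -2, 0.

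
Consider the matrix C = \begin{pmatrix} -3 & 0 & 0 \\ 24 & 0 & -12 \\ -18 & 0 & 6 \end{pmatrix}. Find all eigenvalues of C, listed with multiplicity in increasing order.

-3, 0, 6

Characteristic polynomial: p(t) = t^3 - 3t^2 - 18t = t(t - 6)(t + 3).
Roots (with multiplicity): -3, 0, 6.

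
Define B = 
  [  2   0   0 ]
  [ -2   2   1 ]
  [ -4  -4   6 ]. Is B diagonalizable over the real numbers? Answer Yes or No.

Characteristic polynomial: p(λ) = λ^3 - 10λ^2 + 32λ - 32 = (λ - 4)^2(λ - 2).
λ = 4 has algebraic multiplicity 2; rank(B − 4I) = 2, so geometric multiplicity = 1.
Geometric multiplicity < algebraic multiplicity, so B is not diagonalizable.

No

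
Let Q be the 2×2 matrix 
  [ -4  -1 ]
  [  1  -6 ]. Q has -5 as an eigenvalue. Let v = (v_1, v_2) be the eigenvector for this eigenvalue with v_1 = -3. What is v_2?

-3

Q + 5I = [[1, -1], [1, -1]].
Solving (Q + 5I)v = 0 gives the eigenspace spanned by (-3, -3).
With v_1 = -3, v = (-3, -3), so v_2 = -3.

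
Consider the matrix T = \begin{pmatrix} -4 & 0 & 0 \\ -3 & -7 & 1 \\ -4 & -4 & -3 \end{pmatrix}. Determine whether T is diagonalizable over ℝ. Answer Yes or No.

Characteristic polynomial: p(μ) = μ^3 + 14μ^2 + 65μ + 100 = (μ + 4)(μ + 5)^2.
μ = -5 has algebraic multiplicity 2; rank(T + 5I) = 2, so geometric multiplicity = 1.
Geometric multiplicity < algebraic multiplicity, so T is not diagonalizable.

No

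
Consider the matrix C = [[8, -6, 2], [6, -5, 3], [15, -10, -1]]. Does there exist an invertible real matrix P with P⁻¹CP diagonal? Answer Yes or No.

Characteristic polynomial: p(λ) = λ^3 - 2λ^2 - 7λ - 4 = (λ - 4)(λ + 1)^2.
λ = -1 has algebraic multiplicity 2; rank(C + 1I) = 2, so geometric multiplicity = 1.
Geometric multiplicity < algebraic multiplicity, so C is not diagonalizable.

No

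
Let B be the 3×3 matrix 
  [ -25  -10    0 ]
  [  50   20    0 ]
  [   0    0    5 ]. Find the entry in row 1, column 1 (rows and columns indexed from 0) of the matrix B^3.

500

Characteristic polynomial: s^3 - 25s = s(s - 5)(s + 5), so the eigenvalues are -5, 0, 5.
s=-5: eigenvector (1, -2, 0).
s=0: eigenvector (-2, 5, 0).
s=5: eigenvector (0, 0, 1).
P = [[1, -2, 0], [-2, 5, 0], [0, 0, 1]], D = diag(-5, 0, 5), P⁻¹ = [[5, 2, 0], [2, 1, 0], [0, 0, 1]].
B³ = P·diag(-125, 0, 125)·P⁻¹ = [[-625, -250, 0], [1250, 500, 0], [0, 0, 125]].
The requested entry is 500.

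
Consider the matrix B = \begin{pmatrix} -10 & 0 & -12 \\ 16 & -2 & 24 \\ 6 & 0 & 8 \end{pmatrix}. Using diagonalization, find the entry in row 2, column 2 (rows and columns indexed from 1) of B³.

-8

Characteristic polynomial: λ^3 + 4λ^2 - 4λ - 16 = (λ - 2)(λ + 2)(λ + 4), so the eigenvalues are -4, -2, 2.
λ=2: eigenvector (1, -2, -1).
λ=-2: eigenvector (0, 1, 0).
λ=-4: eigenvector (2, -4, -1).
P = [[1, 0, 2], [-2, 1, -4], [-1, 0, -1]], D = diag(2, -2, -4), P⁻¹ = [[-1, 0, -2], [2, 1, 0], [1, 0, 1]].
B³ = P·diag(8, -8, -64)·P⁻¹ = [[-136, 0, -144], [256, -8, 288], [72, 0, 80]].
The requested entry is -8.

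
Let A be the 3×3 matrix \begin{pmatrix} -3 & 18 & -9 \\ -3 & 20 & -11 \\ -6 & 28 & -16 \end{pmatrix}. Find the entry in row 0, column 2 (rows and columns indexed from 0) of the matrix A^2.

-27

Characteristic polynomial: s^3 - s^2 - 24s - 36 = (s - 6)(s + 2)(s + 3), so the eigenvalues are -3, -2, 6.
s=-3: eigenvector (1, 3, 6).
s=-2: eigenvector (0, 1, 2).
s=6: eigenvector (-1, -1, -1).
P = [[1, 0, -1], [3, 1, -1], [6, 2, -1]], D = diag(-3, -2, 6), P⁻¹ = [[1, -2, 1], [-3, 5, -2], [0, -2, 1]].
A² = P·diag(9, 4, 36)·P⁻¹ = [[9, 54, -27], [15, 38, -17], [30, 4, 2]].
The requested entry is -27.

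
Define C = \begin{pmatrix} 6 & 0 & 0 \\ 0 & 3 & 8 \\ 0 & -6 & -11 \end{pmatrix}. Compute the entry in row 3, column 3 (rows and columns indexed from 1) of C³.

Characteristic polynomial: t^3 + 2t^2 - 33t - 90 = (t - 6)(t + 3)(t + 5), so the eigenvalues are -5, -3, 6.
t=-5: eigenvector (0, -1, 1).
t=-3: eigenvector (0, 4, -3).
t=6: eigenvector (1, 0, 0).
P = [[0, 0, 1], [-1, 4, 0], [1, -3, 0]], D = diag(-5, -3, 6), P⁻¹ = [[0, 3, 4], [0, 1, 1], [1, 0, 0]].
C³ = P·diag(-125, -27, 216)·P⁻¹ = [[216, 0, 0], [0, 267, 392], [0, -294, -419]].
The requested entry is -419.

-419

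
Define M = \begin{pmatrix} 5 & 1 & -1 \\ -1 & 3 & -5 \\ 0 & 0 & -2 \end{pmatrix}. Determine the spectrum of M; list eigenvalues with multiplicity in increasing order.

Characteristic polynomial: p(μ) = μ^3 - 6μ^2 + 32 = (μ - 4)^2(μ + 2).
Roots (with multiplicity): -2, 4, 4.

-2, 4, 4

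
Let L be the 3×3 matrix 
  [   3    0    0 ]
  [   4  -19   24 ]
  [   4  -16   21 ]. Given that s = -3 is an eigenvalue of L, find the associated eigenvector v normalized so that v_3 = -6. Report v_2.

L + 3I = [[6, 0, 0], [4, -16, 24], [4, -16, 24]].
Solving (L + 3I)v = 0 gives the eigenspace spanned by (0, -9, -6).
With v_3 = -6, v = (0, -9, -6), so v_2 = -9.

-9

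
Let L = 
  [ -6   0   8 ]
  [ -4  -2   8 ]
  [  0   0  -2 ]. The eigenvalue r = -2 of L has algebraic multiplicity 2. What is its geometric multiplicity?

L + 2I = [[-4, 0, 8], [-4, 0, 8], [0, 0, 0]].
This matrix has rank 1, so its null space has dimension 3 − 1 = 2.

2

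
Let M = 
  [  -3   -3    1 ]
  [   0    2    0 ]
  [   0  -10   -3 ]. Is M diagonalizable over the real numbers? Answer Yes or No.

Characteristic polynomial: p(s) = s^3 + 4s^2 - 3s - 18 = (s - 2)(s + 3)^2.
s = -3 has algebraic multiplicity 2; rank(M + 3I) = 2, so geometric multiplicity = 1.
Geometric multiplicity < algebraic multiplicity, so M is not diagonalizable.

No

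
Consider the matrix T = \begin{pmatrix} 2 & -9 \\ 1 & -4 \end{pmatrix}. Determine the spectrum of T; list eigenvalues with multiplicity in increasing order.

-1, -1

Characteristic polynomial: p(r) = r^2 + 2r + 1 = (r + 1)^2.
Roots (with multiplicity): -1, -1.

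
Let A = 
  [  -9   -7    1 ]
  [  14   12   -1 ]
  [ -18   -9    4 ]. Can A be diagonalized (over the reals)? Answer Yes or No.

Characteristic polynomial: p(t) = t^3 - 7t^2 + 11t - 5 = (t - 5)(t - 1)^2.
t = 1 has algebraic multiplicity 2; rank(A − 1I) = 2, so geometric multiplicity = 1.
Geometric multiplicity < algebraic multiplicity, so A is not diagonalizable.

No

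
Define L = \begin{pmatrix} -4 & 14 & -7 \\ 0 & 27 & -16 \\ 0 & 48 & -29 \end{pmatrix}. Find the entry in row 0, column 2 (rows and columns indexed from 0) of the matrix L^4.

175

Characteristic polynomial: μ^3 + 6μ^2 - 7μ - 60 = (μ - 3)(μ + 4)(μ + 5), so the eigenvalues are -5, -4, 3.
μ=-4: eigenvector (1, 0, 0).
μ=-5: eigenvector (0, 1, 2).
μ=3: eigenvector (-1, -2, -3).
P = [[1, 0, -1], [0, 1, -2], [0, 2, -3]], D = diag(-4, -5, 3), P⁻¹ = [[1, -2, 1], [0, -3, 2], [0, -2, 1]].
L⁴ = P·diag(256, 625, 81)·P⁻¹ = [[256, -350, 175], [0, -1551, 1088], [0, -3264, 2257]].
The requested entry is 175.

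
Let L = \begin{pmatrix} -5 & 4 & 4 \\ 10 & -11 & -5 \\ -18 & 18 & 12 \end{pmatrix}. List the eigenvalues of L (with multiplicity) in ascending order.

Characteristic polynomial: p(r) = r^3 + 4r^2 - 15r - 18 = (r - 3)(r + 1)(r + 6).
Roots (with multiplicity): -6, -1, 3.

-6, -1, 3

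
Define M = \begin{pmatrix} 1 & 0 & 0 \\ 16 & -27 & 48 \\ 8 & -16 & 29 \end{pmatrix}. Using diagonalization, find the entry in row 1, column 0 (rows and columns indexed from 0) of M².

-32

Characteristic polynomial: s^3 - 3s^2 - 13s + 15 = (s - 5)(s - 1)(s + 3), so the eigenvalues are -3, 1, 5.
s=1: eigenvector (1, 4, 2).
s=5: eigenvector (0, -3, -2).
s=-3: eigenvector (0, 2, 1).
P = [[1, 0, 0], [4, -3, 2], [2, -2, 1]], D = diag(1, 5, -3), P⁻¹ = [[1, 0, 0], [0, 1, -2], [-2, 2, -3]].
M² = P·diag(1, 25, 9)·P⁻¹ = [[1, 0, 0], [-32, -39, 96], [-16, -32, 73]].
The requested entry is -32.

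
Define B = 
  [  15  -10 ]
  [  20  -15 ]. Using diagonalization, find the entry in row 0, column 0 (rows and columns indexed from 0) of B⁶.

Characteristic polynomial: r^2 - 25 = (r - 5)(r + 5), so the eigenvalues are -5, 5.
r=-5: eigenvector (1, 2).
r=5: eigenvector (-1, -1).
P = [[1, -1], [2, -1]], D = diag(-5, 5), P⁻¹ = [[-1, 1], [-2, 1]].
B⁶ = P·diag(15625, 15625)·P⁻¹ = [[15625, 0], [0, 15625]].
The requested entry is 15625.

15625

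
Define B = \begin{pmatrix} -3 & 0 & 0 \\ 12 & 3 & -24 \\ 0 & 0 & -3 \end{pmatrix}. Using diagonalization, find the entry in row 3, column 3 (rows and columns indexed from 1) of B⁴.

81

Characteristic polynomial: s^3 + 3s^2 - 9s - 27 = (s - 3)(s + 3)^2, so the eigenvalues are -3, -3, 3.
s=-3: eigenvector (1, -2, 0).
s=3: eigenvector (0, 1, 0).
s=-3: eigenvector (2, 0, 1).
P = [[1, 0, 2], [-2, 1, 0], [0, 0, 1]], D = diag(-3, 3, -3), P⁻¹ = [[1, 0, -2], [2, 1, -4], [0, 0, 1]].
B⁴ = P·diag(81, 81, 81)·P⁻¹ = [[81, 0, 0], [0, 81, 0], [0, 0, 81]].
The requested entry is 81.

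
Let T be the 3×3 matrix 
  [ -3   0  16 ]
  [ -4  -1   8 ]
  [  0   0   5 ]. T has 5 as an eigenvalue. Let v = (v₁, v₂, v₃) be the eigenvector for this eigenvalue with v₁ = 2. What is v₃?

1

T − 5I = [[-8, 0, 16], [-4, -6, 8], [0, 0, 0]].
Solving (T − 5I)v = 0 gives the eigenspace spanned by (2, 0, 1).
With v₁ = 2, v = (2, 0, 1), so v₃ = 1.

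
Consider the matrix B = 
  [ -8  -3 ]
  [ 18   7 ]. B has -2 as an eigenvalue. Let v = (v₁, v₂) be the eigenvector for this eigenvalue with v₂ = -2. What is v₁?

B + 2I = [[-6, -3], [18, 9]].
Solving (B + 2I)v = 0 gives the eigenspace spanned by (1, -2).
With v₂ = -2, v = (1, -2), so v₁ = 1.

1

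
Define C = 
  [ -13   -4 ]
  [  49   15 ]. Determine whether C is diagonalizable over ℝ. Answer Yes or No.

Characteristic polynomial: p(r) = r^2 - 2r + 1 = (r - 1)^2.
r = 1 has algebraic multiplicity 2; rank(C − 1I) = 1, so geometric multiplicity = 1.
Geometric multiplicity < algebraic multiplicity, so C is not diagonalizable.

No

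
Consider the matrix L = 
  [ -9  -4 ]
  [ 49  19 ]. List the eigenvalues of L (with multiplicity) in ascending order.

Characteristic polynomial: p(t) = t^2 - 10t + 25 = (t - 5)^2.
Roots (with multiplicity): 5, 5.

5, 5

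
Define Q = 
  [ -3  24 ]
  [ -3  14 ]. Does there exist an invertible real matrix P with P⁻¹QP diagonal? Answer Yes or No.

Yes

Characteristic polynomial: p(t) = t^2 - 11t + 30 = (t - 6)(t - 5).
All 2 eigenvalues are distinct, so Q is diagonalizable.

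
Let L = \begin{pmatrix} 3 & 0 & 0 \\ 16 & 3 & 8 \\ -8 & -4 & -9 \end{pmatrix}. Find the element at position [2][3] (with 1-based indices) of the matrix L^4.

Characteristic polynomial: λ^3 + 3λ^2 - 13λ - 15 = (λ - 3)(λ + 1)(λ + 5), so the eigenvalues are -5, -1, 3.
λ=3: eigenvector (1, 4, -2).
λ=-1: eigenvector (0, -2, 1).
λ=-5: eigenvector (0, -1, 1).
P = [[1, 0, 0], [4, -2, -1], [-2, 1, 1]], D = diag(3, -1, -5), P⁻¹ = [[1, 0, 0], [2, -1, -1], [0, 1, 2]].
L⁴ = P·diag(81, 1, 625)·P⁻¹ = [[81, 0, 0], [320, -623, -1248], [-160, 624, 1249]].
The requested entry is -1248.

-1248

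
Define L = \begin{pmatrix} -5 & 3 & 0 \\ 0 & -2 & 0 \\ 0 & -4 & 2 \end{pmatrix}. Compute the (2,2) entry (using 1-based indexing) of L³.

Characteristic polynomial: t^3 + 5t^2 - 4t - 20 = (t - 2)(t + 2)(t + 5), so the eigenvalues are -5, -2, 2.
t=-5: eigenvector (1, 0, 0).
t=-2: eigenvector (1, 1, 1).
t=2: eigenvector (0, 0, 1).
P = [[1, 1, 0], [0, 1, 0], [0, 1, 1]], D = diag(-5, -2, 2), P⁻¹ = [[1, -1, 0], [0, 1, 0], [0, -1, 1]].
L³ = P·diag(-125, -8, 8)·P⁻¹ = [[-125, 117, 0], [0, -8, 0], [0, -16, 8]].
The requested entry is -8.

-8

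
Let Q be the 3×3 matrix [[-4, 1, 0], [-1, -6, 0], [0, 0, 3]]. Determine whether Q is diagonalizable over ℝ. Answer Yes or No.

Characteristic polynomial: p(s) = s^3 + 7s^2 - 5s - 75 = (s - 3)(s + 5)^2.
s = -5 has algebraic multiplicity 2; rank(Q + 5I) = 2, so geometric multiplicity = 1.
Geometric multiplicity < algebraic multiplicity, so Q is not diagonalizable.

No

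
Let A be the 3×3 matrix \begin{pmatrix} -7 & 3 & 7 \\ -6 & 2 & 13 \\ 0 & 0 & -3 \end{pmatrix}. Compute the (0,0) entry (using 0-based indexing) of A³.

Characteristic polynomial: t^3 + 8t^2 + 19t + 12 = (t + 1)(t + 3)(t + 4), so the eigenvalues are -4, -3, -1.
t=-1: eigenvector (1, 2, 0).
t=-4: eigenvector (-1, -1, 0).
t=-3: eigenvector (-2, -5, 1).
P = [[1, -1, -2], [2, -1, -5], [0, 0, 1]], D = diag(-1, -4, -3), P⁻¹ = [[-1, 1, 3], [-2, 1, 1], [0, 0, 1]].
A³ = P·diag(-1, -64, -27)·P⁻¹ = [[-127, 63, 115], [-126, 62, 193], [0, 0, -27]].
The requested entry is -127.

-127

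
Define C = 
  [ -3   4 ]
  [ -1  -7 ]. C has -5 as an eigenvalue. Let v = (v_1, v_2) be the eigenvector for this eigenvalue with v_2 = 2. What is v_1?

C + 5I = [[2, 4], [-1, -2]].
Solving (C + 5I)v = 0 gives the eigenspace spanned by (-4, 2).
With v_2 = 2, v = (-4, 2), so v_1 = -4.

-4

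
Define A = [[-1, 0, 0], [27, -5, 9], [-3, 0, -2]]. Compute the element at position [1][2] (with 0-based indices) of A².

-63

Characteristic polynomial: s^3 + 8s^2 + 17s + 10 = (s + 1)(s + 2)(s + 5), so the eigenvalues are -5, -2, -1.
s=-1: eigenvector (1, 0, -3).
s=-5: eigenvector (0, 1, 0).
s=-2: eigenvector (0, 3, 1).
P = [[1, 0, 0], [0, 1, 3], [-3, 0, 1]], D = diag(-1, -5, -2), P⁻¹ = [[1, 0, 0], [-9, 1, -3], [3, 0, 1]].
A² = P·diag(1, 25, 4)·P⁻¹ = [[1, 0, 0], [-189, 25, -63], [9, 0, 4]].
The requested entry is -63.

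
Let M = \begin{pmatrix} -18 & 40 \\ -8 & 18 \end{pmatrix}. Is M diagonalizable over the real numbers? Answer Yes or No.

Characteristic polynomial: p(λ) = λ^2 - 4 = (λ - 2)(λ + 2).
All 2 eigenvalues are distinct, so M is diagonalizable.

Yes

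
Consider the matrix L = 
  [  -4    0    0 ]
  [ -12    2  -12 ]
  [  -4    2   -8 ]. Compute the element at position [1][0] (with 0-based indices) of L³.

-336

Characteristic polynomial: λ^3 + 10λ^2 + 32λ + 32 = (λ + 2)(λ + 4)^2, so the eigenvalues are -4, -4, -2.
λ=-4: eigenvector (1, 2, 0).
λ=-4: eigenvector (0, -2, -1).
λ=-2: eigenvector (0, 3, 1).
P = [[1, 0, 0], [2, -2, 3], [0, -1, 1]], D = diag(-4, -4, -2), P⁻¹ = [[1, 0, 0], [-2, 1, -3], [-2, 1, -2]].
L³ = P·diag(-64, -64, -8)·P⁻¹ = [[-64, 0, 0], [-336, 104, -336], [-112, 56, -176]].
The requested entry is -336.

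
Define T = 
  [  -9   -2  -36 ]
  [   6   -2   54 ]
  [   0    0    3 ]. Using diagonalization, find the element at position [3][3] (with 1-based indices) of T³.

27

Characteristic polynomial: s^3 + 8s^2 - 3s - 90 = (s - 3)(s + 5)(s + 6), so the eigenvalues are -6, -5, 3.
s=-5: eigenvector (1, -2, 0).
s=-6: eigenvector (2, -3, 0).
s=3: eigenvector (-4, 6, 1).
P = [[1, 2, -4], [-2, -3, 6], [0, 0, 1]], D = diag(-5, -6, 3), P⁻¹ = [[-3, -2, 0], [2, 1, 2], [0, 0, 1]].
T³ = P·diag(-125, -216, 27)·P⁻¹ = [[-489, -182, -972], [546, 148, 1458], [0, 0, 27]].
The requested entry is 27.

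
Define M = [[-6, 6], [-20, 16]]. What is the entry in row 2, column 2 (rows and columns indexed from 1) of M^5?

41536

Characteristic polynomial: s^2 - 10s + 24 = (s - 6)(s - 4), so the eigenvalues are 4, 6.
s=6: eigenvector (1, 2).
s=4: eigenvector (-3, -5).
P = [[1, -3], [2, -5]], D = diag(6, 4), P⁻¹ = [[-5, 3], [-2, 1]].
M⁵ = P·diag(7776, 1024)·P⁻¹ = [[-32736, 20256], [-67520, 41536]].
The requested entry is 41536.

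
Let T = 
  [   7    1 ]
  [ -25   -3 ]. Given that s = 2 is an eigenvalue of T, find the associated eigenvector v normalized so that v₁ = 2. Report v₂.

-10

T − 2I = [[5, 1], [-25, -5]].
Solving (T − 2I)v = 0 gives the eigenspace spanned by (2, -10).
With v₁ = 2, v = (2, -10), so v₂ = -10.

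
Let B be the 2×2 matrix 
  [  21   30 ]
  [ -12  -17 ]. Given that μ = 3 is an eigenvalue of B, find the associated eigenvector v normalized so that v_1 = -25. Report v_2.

15

B − 3I = [[18, 30], [-12, -20]].
Solving (B − 3I)v = 0 gives the eigenspace spanned by (-25, 15).
With v_1 = -25, v = (-25, 15), so v_2 = 15.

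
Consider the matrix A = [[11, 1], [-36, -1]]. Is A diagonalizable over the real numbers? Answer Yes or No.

No

Characteristic polynomial: p(λ) = λ^2 - 10λ + 25 = (λ - 5)^2.
λ = 5 has algebraic multiplicity 2; rank(A − 5I) = 1, so geometric multiplicity = 1.
Geometric multiplicity < algebraic multiplicity, so A is not diagonalizable.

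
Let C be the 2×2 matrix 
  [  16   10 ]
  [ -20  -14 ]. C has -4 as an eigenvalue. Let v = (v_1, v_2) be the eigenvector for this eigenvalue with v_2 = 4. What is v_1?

C + 4I = [[20, 10], [-20, -10]].
Solving (C + 4I)v = 0 gives the eigenspace spanned by (-2, 4).
With v_2 = 4, v = (-2, 4), so v_1 = -2.

-2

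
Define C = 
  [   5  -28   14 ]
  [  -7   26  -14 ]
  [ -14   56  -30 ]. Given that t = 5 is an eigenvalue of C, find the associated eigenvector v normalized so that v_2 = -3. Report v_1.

3

C − 5I = [[0, -28, 14], [-7, 21, -14], [-14, 56, -35]].
Solving (C − 5I)v = 0 gives the eigenspace spanned by (3, -3, -6).
With v_2 = -3, v = (3, -3, -6), so v_1 = 3.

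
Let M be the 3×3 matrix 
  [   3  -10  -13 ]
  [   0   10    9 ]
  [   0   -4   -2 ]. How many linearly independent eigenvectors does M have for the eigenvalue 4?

M − 4I = [[-1, -10, -13], [0, 6, 9], [0, -4, -6]].
This matrix has rank 2, so its null space has dimension 3 − 2 = 1.

1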